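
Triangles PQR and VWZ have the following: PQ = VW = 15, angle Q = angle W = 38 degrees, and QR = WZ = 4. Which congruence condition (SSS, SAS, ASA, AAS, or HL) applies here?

Consider the given information: PQ = VW = 15, angle Q = angle W = 38 degrees, and QR = WZ = 4
This is not SSS or AAS: SSS requires all three pairs of sides, but we don't have that. AAS requires two angles and a non-included side.
The correct criterion is SAS. Two pairs of corresponding sides and the included angle are equal (Side-Angle-Side).

SAS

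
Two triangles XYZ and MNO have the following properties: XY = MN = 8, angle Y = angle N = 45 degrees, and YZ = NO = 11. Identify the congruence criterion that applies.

The given information matches SAS: Two pairs of corresponding sides and the included angle are equal (Side-Angle-Side).

SAS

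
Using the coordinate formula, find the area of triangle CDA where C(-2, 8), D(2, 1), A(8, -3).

The Shoelace formula computes the area from vertex coordinates by summing cross products.
For vertices (-2,8), (2,1), (8,-3):
Signed sum = -2*1 - 2*8 + 2*-3 - 8*1 + 8*8 - -2*-3
= -18 + -14 + 58 = 26
Area = (1/2)|26| = 13.

13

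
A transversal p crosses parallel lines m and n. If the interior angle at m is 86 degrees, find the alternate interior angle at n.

Alternate interior angles are equal: 86 degrees.

86 degrees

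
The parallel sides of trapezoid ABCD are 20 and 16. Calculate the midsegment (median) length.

The midsegment (median) of a trapezoid connects the midpoints of the non-parallel sides.
Its length is the average of the two bases: (20 + 16) / 2 = 18.

18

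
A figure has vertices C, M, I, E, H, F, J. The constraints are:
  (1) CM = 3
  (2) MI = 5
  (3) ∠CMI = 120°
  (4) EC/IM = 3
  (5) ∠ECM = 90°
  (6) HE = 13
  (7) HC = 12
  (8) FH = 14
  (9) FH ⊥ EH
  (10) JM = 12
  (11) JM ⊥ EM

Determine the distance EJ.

From the given relations: EC = 3·IM = 3·5 = 15.
Step 1: By the law of cosines on triangle ECM: EM² = 15² + 3² − 2·15·3·cos(90°) = 234, so EM = 3·√26.
Step 2: By the law of cosines on triangle EMJ: EJ² = (3·√26)² + 12² − 2·3·√26·12·cos(90°) = 378, so EJ = 3·√42.

Therefore, the length of EJ = 3·√42.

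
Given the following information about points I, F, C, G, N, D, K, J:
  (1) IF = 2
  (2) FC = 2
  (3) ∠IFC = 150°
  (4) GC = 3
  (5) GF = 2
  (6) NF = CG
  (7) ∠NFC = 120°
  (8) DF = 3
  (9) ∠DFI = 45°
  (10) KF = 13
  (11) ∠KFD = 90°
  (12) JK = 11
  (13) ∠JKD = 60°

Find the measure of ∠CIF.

Step 1: By the law of cosines on triangle IFC: IC² = 2² + 2² − 2·2·2·cos(150°) = 14.93, so IC ≈ 3.86.
Step 2: By the inverse law of cosines on triangle CIF: cos(∠CIF) = (3.86² + 2² − 2²) / (2·3.86·2) = 14.93/15.45 = 0.9659, so ∠CIF = 15°.

Therefore, the measure of angle ∠CIF = 15°.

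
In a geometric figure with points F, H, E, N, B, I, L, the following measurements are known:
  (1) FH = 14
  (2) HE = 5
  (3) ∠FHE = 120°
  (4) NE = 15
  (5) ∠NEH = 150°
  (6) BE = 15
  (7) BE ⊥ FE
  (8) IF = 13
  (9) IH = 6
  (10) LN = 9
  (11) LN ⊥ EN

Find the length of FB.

Step 1: By the law of cosines on triangle EHF: EF² = 5² + 14² − 2·5·14·cos(120°) = 291, so EF ≈ 17.06.
Step 2: By the law of cosines on triangle FEB: FB² = 17.06² + 15² − 2·17.06·15·cos(90°) = 516, so FB = 2·√129.

Therefore, the length of FB = 2·√129.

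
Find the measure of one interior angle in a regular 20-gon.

Each interior angle of a regular n-gon is (n - 2) * 180 / n.
For n = 20: (20 - 2) * 180 / 20 = 3240/20 = 162 degrees.

162 degrees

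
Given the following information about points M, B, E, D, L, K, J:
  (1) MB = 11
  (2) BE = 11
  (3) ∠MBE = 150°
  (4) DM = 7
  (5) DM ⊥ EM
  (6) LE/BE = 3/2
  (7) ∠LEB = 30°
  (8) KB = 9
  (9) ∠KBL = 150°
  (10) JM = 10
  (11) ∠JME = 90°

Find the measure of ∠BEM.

Step 1: By the law of cosines on triangle EBM: EM² = 11² + 11² − 2·11·11·cos(150°) = 451.58, so EM ≈ 21.25.
Step 2: By the inverse law of cosines on triangle BEM: cos(∠BEM) = (11² + 21.25² − 11²) / (2·11·21.25) = 451.58/467.51 = 0.9659, so ∠BEM = 15°.

Therefore, the measure of angle ∠BEM = 15°.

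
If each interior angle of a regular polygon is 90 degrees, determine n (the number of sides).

Each interior angle of a regular n-gon is (n - 2) * 180 / n.
Setting this equal to 90:
(n - 2) * 180 / n = 90
Each exterior angle = 180 - 90 = 90 degrees.
Since exterior angles sum to 360: n = 360 / 90 = 4.

4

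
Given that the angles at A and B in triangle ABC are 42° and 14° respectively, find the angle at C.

By the triangle angle sum property, the three interior angles of any triangle add up to 180°.
We know angle A = 42° and angle B = 14°, so their sum is 56°.
Therefore angle C = 180° - 56° = 124°.

124 degrees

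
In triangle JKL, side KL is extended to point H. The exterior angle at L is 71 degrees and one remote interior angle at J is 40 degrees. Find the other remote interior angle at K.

By the exterior angle theorem: exterior angle = sum of remote interior angles.
71 = 40 + angle K
angle K = 71 - 40 = 31 degrees

31 degrees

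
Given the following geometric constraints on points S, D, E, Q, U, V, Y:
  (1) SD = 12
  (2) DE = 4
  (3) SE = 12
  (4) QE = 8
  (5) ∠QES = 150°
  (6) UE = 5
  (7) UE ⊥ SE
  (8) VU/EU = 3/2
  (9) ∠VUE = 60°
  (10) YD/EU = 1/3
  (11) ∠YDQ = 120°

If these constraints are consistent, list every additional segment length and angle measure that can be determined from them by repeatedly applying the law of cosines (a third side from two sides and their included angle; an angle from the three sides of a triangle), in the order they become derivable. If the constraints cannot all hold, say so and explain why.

The constraints are consistent. Derivable facts, in order:
After 1 step:
- EV = 5/2·√7
- SQ ≈ 19.35
- SU = 13
- ∠DES = 80.41°
- ∠DSE = 19.19°
- ∠EDS = 80.41°
After 2 steps:
- ∠EQS = 18.07°
- ∠ESQ = 11.93°
- ∠ESU = 22.62°
- ∠EUS = 67.38°
- ∠EVU = 40.89°
- ∠UEV = 79.11°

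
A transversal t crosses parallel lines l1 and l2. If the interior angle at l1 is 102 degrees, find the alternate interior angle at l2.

Alternate interior angles formed by parallel lines and a transversal are equal.
The given angle is 102 degrees.
The alternate interior angle = 102 degrees.

102 degrees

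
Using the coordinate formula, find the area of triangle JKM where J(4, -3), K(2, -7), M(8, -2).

Shoelace: Area = (1/2)|4(-7--2) + 2(-2--3) + 8(-3--7)| = (1/2)(14) = 7

7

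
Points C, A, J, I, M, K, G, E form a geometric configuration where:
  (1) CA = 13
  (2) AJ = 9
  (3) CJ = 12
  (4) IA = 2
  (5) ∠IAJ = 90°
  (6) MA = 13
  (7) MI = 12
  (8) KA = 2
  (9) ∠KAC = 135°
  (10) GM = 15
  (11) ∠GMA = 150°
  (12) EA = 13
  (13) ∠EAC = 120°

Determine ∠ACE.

Step 1: By the law of cosines on triangle CAE: CE² = 13² + 13² − 2·13·13·cos(120°) = 507, so CE = 13·√3.
Step 2: By the inverse law of cosines on triangle ACE: cos(∠ACE) = (13² + (13·√3)² − 13²) / (2·13·13·√3) = 507/585.43 = 0.866, so ∠ACE = 30°.

Therefore, the measure of angle ∠ACE = 30°.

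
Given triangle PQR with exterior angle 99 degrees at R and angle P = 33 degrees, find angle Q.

The exterior angle theorem states that an exterior angle equals the sum of the two non-adjacent interior angles.
So 99 = 33 + angle Q, which gives angle Q = 99 - 33 = 66 degrees.

66 degrees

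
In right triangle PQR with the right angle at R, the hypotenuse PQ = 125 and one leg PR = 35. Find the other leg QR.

By the Pythagorean theorem: QR^2 = PQ^2 - PR^2
QR^2 = 125^2 - 35^2 = 15625 - 1225 = 14400
QR = sqrt(14400) = 120

120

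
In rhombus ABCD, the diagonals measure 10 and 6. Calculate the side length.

In a rhombus, the diagonals bisect each other perpendicularly, creating four congruent right triangles.
Each triangle has legs 5 (half of 10) and 3 (half of 6).
The hypotenuse of each right triangle is a side of the rhombus:
side = sqrt(5^2 + 3^2) = sqrt(34)

sqrt(34)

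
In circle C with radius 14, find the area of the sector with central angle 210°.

The full circle has area πr² = π(14)² = 196*pi.
The sector covers 210° out of 360°, a fraction of 7/12.
Sector area = 196*pi × 7/12 = 343*pi/3.

343*pi/3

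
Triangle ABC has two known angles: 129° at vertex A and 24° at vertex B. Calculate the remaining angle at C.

The interior angles sum to 180°: angle C = 180 - 129 - 24 = 27°.
The triangle is obtuse (angles 129°, 24°, 27°).

27 degrees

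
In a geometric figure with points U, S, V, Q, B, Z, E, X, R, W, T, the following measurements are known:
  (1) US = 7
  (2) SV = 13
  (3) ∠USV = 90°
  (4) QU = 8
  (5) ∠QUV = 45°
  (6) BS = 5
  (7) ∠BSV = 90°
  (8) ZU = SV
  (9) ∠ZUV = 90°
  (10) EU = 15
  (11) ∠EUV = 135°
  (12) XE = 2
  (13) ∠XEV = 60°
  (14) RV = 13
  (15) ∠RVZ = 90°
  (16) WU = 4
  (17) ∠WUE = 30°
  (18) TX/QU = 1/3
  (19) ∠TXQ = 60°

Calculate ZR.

From the given relations: ZU = SV = 13.
Step 1: By the law of cosines on triangle USV: UV² = 7² + 13² − 2·7·13·cos(90°) = 218, so UV ≈ 14.76.
Step 2: By the law of cosines on triangle ZUV: ZV² = 13² + 14.76² − 2·13·14.76·cos(90°) = 387, so ZV = 3·√43.
Step 3: By the law of cosines on triangle ZVR: ZR² = (3·√43)² + 13² − 2·3·√43·13·cos(90°) = 556, so ZR = 2·√139.

Therefore, the length of ZR = 2·√139.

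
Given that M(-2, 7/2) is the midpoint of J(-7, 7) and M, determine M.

Using the midpoint formula: M = ((x1 + x2)/2, (y1 + y2)/2)
We know M = (-2, 7/2) and J = (-7, 7)
For x: -2 = (-7 + x2)/2, so x2 = 2*-2 - -7 = 3
For y: 7/2 = (7 + y2)/2, so y2 = 2*7/2 - 7 = 0
M = (3, 0)

(3, 0)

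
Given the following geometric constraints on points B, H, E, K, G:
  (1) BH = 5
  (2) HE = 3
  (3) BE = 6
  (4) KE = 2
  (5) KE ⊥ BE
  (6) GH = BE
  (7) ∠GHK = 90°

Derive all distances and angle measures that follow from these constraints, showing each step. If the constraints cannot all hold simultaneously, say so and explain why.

The constraints are consistent.

From the given relations:
  GH = BE = 6

Step 1: From BE = 6, EK = 2, and ∠BEK = 90°, by the law of cosines:
  BK² = BE² + EK² - 2·BE·EK·cos(90°) = 36 + 4 - 0 = 40
  BK = 2·√10

Step 2: From BE = 6, BH = 5, EH = 3, by the inverse law of cosines:
  cos(∠EBH) = (BE² + BH² - EH²) / (2·BE·BH)
  ∠EBH = 29.93°

Step 3: From HB = 5, HE = 3, BE = 6, by the inverse law of cosines:
  cos(∠BHE) = (HB² + HE² - BE²) / (2·HB·HE)
  ∠BHE = 93.82°

Step 4: From EB = 6, EH = 3, BH = 5, by the inverse law of cosines:
  cos(∠BEH) = (EB² + EH² - BH²) / (2·EB·EH)
  ∠BEH = 56.25°

Step 5: From BE = 6, BK = 2·√10, EK = 2, by the inverse law of cosines:
  cos(∠EBK) = (BE² + BK² - EK²) / (2·BE·BK)
  ∠EBK = 18.43°

Step 6: From KB = 2·√10, KE = 2, BE = 6, by the inverse law of cosines:
  cos(∠BKE) = (KB² + KE² - BE²) / (2·KB·KE)
  ∠BKE = 71.57°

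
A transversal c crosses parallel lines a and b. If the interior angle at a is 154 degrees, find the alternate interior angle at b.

Alternate interior angles are equal: 154 degrees.

154 degrees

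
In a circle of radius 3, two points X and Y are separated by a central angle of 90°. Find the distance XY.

Chord = 2(3) sin(45°) = 3*sqrt(2)

3*sqrt(2)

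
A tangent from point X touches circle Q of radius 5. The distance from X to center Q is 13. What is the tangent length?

The tangent, radius, and line from the external point to the center form a right triangle.
The right angle is where the tangent meets the radius.
By the Pythagorean theorem: tangent² + 5² = 13²
tangent² = 169 - 25 = 144
tangent = 12

12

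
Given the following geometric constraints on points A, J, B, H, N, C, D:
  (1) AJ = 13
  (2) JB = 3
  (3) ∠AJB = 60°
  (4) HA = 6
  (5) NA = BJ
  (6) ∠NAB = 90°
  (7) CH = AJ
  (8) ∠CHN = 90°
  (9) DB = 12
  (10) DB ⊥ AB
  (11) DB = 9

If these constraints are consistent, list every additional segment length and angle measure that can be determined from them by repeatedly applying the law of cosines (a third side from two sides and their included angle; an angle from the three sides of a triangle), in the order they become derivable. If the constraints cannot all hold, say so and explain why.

These constraints are not satisfiable: (9) DB = 12 and (11) DB = 9 assign two different lengths to the same segment. No planar figure meets all of them, so nothing further can be derived.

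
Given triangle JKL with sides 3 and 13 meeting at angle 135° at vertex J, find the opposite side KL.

By the law of cosines: KL^2 = JK^2 + JL^2 - 2*JK*JL*cos(J)
KL^2 = 3^2 + 13^2 - 2*3*13*cos(135°)
KL^2 = 9 + 169 - 78*(-sqrt(2)/2)
KL^2 = 39*sqrt(2) + 178
KL = sqrt(39*sqrt(2) + 178)

sqrt(39*sqrt(2) + 178)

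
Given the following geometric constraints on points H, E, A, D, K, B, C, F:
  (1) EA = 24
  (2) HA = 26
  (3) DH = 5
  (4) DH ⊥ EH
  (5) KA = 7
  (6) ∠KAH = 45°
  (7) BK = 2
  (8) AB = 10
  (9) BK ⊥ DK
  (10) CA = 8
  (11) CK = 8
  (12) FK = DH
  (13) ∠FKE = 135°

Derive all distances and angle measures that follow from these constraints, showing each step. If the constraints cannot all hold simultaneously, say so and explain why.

These constraints are not satisfiable: by the triangle inequality in triangle KAB, (5) KA = 7 and (7) BK = 2 force AB ≤ 7 + 2 = 9, but (8) says AB = 10. No planar figure meets all of them, so nothing further can be derived.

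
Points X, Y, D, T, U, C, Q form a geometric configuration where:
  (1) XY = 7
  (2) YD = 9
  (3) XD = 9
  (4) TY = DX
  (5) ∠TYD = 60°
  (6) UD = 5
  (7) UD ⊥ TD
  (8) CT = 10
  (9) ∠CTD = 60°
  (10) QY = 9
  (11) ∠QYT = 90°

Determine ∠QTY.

From the given relations: TY = DX = 9.
Step 1: By the law of cosines on triangle TYQ: TQ² = 9² + 9² − 2·9·9·cos(90°) = 162, so TQ = 9·√2.
Step 2: By the inverse law of cosines on triangle QTY: cos(∠QTY) = ((9·√2)² + 9² − 9²) / (2·9·√2·9) = 162/229.1 = 0.7071, so ∠QTY = 45°.

Therefore, the measure of angle ∠QTY = 45°.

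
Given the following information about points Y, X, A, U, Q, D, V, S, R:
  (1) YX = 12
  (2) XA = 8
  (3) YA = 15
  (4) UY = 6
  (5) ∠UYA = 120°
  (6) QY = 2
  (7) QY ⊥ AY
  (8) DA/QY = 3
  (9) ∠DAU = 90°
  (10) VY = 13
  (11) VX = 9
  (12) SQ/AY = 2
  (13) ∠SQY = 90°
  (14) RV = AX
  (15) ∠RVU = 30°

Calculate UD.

From the given relations: DA = 3·QY = 3·2 = 6.
Step 1: By the law of cosines on triangle UYA: UA² = 6² + 15² − 2·6·15·cos(120°) = 351, so UA = 3·√39.
Step 2: By the law of cosines on triangle UAD: UD² = (3·√39)² + 6² − 2·3·√39·6·cos(90°) = 387, so UD = 3·√43.

Therefore, the length of UD = 3·√43.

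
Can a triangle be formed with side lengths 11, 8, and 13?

Check all three triangle inequalities:
11 + 8 = 19 > 13 ✓
11 + 13 = 24 > 8 ✓
8 + 13 = 21 > 11 ✓
All conditions hold, so these sides form a valid triangle.

Yes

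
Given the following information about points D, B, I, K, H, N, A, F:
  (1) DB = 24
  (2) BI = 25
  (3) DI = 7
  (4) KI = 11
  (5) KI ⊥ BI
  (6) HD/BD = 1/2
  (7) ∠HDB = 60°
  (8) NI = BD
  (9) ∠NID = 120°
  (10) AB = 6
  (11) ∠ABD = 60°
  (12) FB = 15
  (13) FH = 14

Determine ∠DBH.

From the given relations: HD = 1/2·BD = 1/2·24 = 12.
Step 1: By the law of cosines on triangle BDH: BH² = 24² + 12² − 2·24·12·cos(60°) = 432, so BH = 12·√3.
Step 2: By the inverse law of cosines on triangle DBH: cos(∠DBH) = (24² + (12·√3)² − 12²) / (2·24·12·√3) = 864/997.66 = 0.866, so ∠DBH = 30°.

Therefore, the measure of angle ∠DBH = 30°.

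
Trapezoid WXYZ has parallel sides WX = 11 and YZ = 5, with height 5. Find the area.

Area of a trapezoid = (base1 + base2) * height / 2
Area = (11 + 5) * 5 / 2
Area = 16 * 5 / 2
Area = 80 / 2
Area = 40

40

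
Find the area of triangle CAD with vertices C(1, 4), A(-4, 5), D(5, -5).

The Shoelace formula computes the area from vertex coordinates by summing cross products.
For vertices (1,4), (-4,5), (5,-5):
Signed sum = 1*5 - -4*4 + -4*-5 - 5*5 + 5*4 - 1*-5
= 21 + -5 + 25 = 41
Area = (1/2)|41| = 41/2.

41/2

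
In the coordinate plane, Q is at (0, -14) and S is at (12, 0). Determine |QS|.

The horizontal distance is |12 - 0| = 12 and the vertical distance is |0 - -14| = 14.
By the Pythagorean theorem, d = sqrt(12^2 + 14^2) = sqrt(340) = 2*sqrt(85).

2*sqrt(85)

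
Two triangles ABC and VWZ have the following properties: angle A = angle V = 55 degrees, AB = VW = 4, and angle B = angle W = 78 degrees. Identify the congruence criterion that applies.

The given information provides:
angle A = angle V = 55 degrees, AB = VW = 4, and angle B = angle W = 78 degrees
This matches the ASA congruence theorem.
Two pairs of corresponding angles and the included side are equal (Angle-Side-Angle).

ASA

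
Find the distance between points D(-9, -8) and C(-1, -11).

d = sqrt((-1 - -9)^2 + (-11 - -8)^2)
d = sqrt(8^2 + -3^2)
d = sqrt(64 + 9)
d = sqrt(73)

sqrt(73)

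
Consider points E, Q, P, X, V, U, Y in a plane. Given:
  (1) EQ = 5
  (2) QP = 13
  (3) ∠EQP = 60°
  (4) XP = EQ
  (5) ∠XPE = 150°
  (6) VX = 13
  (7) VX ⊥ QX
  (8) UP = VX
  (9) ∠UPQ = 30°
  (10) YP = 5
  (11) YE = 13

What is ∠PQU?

From the given relations: UP = VX = 13.
Step 1: By the law of cosines on triangle QPU: QU² = 13² + 13² − 2·13·13·cos(30°) = 45.28, so QU ≈ 6.73.
Step 2: By the inverse law of cosines on triangle PQU: cos(∠PQU) = (13² + 6.73² − 13²) / (2·13·6.73) = 45.28/174.96 = 0.2588, so ∠PQU = 75°.

Therefore, the measure of angle ∠PQU = 75°.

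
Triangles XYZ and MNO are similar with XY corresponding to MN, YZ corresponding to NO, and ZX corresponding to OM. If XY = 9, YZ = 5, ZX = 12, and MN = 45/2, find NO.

Since the triangles are similar, the ratio of corresponding sides is constant.
Scale factor k = MN / XY = 45/2 / 9 = 5/2
NO = k * YZ = 5/2 * 5 = 25/2

25/2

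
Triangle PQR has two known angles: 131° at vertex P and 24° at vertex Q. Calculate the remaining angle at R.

angle R = 180 - 131 - 24 = 25 degrees.

25 degrees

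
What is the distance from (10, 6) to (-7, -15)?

d = sqrt((-17)^2 + (-21)^2) = sqrt(730)

sqrt(730)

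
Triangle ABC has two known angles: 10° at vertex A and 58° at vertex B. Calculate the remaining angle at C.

The interior angles sum to 180°: angle C = 180 - 10 - 58 = 112°.
The triangle is obtuse (angles 10°, 58°, 112°).

112 degrees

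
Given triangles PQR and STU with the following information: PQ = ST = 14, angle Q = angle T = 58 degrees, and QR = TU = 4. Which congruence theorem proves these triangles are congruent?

The given information provides:
PQ = ST = 14, angle Q = angle T = 58 degrees, and QR = TU = 4
This matches the SAS congruence theorem.
Two pairs of corresponding sides and the included angle are equal (Side-Angle-Side).

SAS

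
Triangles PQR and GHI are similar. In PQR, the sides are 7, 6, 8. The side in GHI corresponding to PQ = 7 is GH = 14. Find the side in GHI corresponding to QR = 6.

Since the triangles are similar, the ratio of corresponding sides is constant.
Scale factor k = GH / PQ = 14 / 7 = 2
HI = k * QR = 2 * 6 = 12

12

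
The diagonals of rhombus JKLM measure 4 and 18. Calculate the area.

Area of a rhombus = (d1 * d2) / 2
Area = (4 * 18) / 2
Area = 72 / 2
Area = 36

36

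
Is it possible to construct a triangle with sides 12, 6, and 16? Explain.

Check all three triangle inequalities:
12 + 6 = 18 > 16 ✓
12 + 16 = 28 > 6 ✓
6 + 16 = 22 > 12 ✓
All conditions hold, so these sides form a valid triangle.

Yes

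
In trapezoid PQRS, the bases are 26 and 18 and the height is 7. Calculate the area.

Area of a trapezoid = (base1 + base2) * height / 2
Area = (26 + 18) * 7 / 2
Area = 44 * 7 / 2
Area = 308 / 2
Area = 154

154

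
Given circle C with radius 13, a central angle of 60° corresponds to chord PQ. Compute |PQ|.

Chord = 2(13) sin(30°) = 13

13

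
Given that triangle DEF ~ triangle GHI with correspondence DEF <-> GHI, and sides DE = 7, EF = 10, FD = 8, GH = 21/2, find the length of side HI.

k = 21/2/7 = 3/2. HI = 3/2 * 10 = 15.

15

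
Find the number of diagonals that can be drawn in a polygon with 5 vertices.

Each of the 5 vertices connects to 2 non-adjacent vertices via diagonals.
Total connections = 5 × 2 = 10, but each diagonal is counted twice.
Number of diagonals = 10 / 2 = 5.

5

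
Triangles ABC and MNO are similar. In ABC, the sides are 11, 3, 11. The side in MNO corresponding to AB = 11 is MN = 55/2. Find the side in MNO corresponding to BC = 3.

k = 55/2/11 = 5/2. NO = 5/2 * 3 = 15/2.

15/2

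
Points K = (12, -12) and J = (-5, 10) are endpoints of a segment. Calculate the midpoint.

M = ((x₁ + x₂)/2, (y₁ + y₂)/2)
= ((12 + -5)/2, (-12 + 10)/2)
= (7/2, -2/2) = (7/2, -1)

(7/2, -1)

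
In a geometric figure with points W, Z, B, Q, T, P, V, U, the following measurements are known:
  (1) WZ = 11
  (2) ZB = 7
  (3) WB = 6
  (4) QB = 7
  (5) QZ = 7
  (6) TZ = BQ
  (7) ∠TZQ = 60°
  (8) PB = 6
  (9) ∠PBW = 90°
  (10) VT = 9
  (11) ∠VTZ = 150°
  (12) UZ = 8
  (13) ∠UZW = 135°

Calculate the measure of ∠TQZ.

From the given relations: TZ = BQ = 7.
Step 1: By the law of cosines on triangle QZT: QT² = 7² + 7² − 2·7·7·cos(60°) = 49, so QT = 7.
Step 2: By the inverse law of cosines on triangle TQZ: cos(∠TQZ) = (7² + 7² − 7²) / (2·7·7) = 49/98 = 0.5, so ∠TQZ = 60°.

Therefore, the measure of angle ∠TQZ = 60°.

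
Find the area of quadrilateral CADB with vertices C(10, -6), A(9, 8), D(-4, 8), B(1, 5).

The Shoelace formula works by pairing each vertex with the next (cycling back to the first).
For each pair, compute x_i*y_(i+1) - x_(i+1)*y_i:
  (10*8 - 9*-6) = 134
  (9*8 - -4*8) = 104
  (-4*5 - 1*8) = -28
  (1*-6 - 10*5) = -56
Taking half the absolute value of the total: Area = (1/2)(154) = 77.

77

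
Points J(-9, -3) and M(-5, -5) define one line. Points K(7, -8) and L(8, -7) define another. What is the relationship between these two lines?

Slope of line 1: m1 = (-5 - -3)/(-5 - -9) = -2/4 = -1/2
Slope of line 2: m2 = (-7 - -8)/(8 - 7) = 1/1 = 1
m1 != m2 and m1*m2 = -1/2 != -1. Neither.

Neither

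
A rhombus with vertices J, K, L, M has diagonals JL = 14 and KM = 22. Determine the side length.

The diagonals of a rhombus bisect each other at right angles.
Half-diagonals: 14/2 = 7 and 22/2 = 11
side = sqrt(7^2 + 11^2)
side = sqrt(49 + 121)
side = sqrt(170)

sqrt(170)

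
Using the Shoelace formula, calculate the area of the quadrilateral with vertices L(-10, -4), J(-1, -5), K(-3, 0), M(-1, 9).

Shoelace: sum of cross terms = 98, Area = (1/2)|98| = 49

49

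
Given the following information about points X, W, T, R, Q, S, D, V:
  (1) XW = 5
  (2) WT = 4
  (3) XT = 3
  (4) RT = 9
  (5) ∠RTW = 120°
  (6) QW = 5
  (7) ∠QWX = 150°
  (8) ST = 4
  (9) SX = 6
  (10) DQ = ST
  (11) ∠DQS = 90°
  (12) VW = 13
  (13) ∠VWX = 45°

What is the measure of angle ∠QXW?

Step 1: By the law of cosines on triangle XWQ: XQ² = 5² + 5² − 2·5·5·cos(150°) = 93.3, so XQ ≈ 9.66.
Step 2: By the inverse law of cosines on triangle QXW: cos(∠QXW) = (9.66² + 5² − 5²) / (2·9.66·5) = 93.3/96.59 = 0.9659, so ∠QXW = 15°.

Therefore, the measure of angle ∠QXW = 15°.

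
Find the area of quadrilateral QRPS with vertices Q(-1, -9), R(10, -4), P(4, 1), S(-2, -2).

Using the Shoelace formula for a quadrilateral (vertices in order):
Area = (1/2)|sum of (x_i * y_(i+1) - x_(i+1) * y_i)|
Terms: (-1*-4 - 10*-9) = 94, (10*1 - 4*-4) = 26, (4*-2 - -2*1) = -6, (-2*-9 - -1*-2) = 16
Sum = 130
Area = (1/2)(130) = 65

65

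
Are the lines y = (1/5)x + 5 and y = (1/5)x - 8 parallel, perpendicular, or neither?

Slope of line 1: m1 = 1/5
Slope of line 2: m2 = 1/5
Since m1 = m2 = 1/5, the lines are parallel.

Parallel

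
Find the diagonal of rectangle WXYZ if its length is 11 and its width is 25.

A rectangle's diagonal splits it into two right triangles, with the diagonal as the hypotenuse.
By the Pythagorean theorem, d^2 = 11^2 + 25^2 = 746.
Therefore d = sqrt(746).

sqrt(746)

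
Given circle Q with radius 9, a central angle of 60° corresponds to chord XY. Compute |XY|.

Drop a perpendicular from the center to the chord, bisecting both the chord and the central angle.
Each half-chord = r sin(θ/2) = 9 sin(30°).
The full chord = 2 × 9 × sin(30°) = 9.

9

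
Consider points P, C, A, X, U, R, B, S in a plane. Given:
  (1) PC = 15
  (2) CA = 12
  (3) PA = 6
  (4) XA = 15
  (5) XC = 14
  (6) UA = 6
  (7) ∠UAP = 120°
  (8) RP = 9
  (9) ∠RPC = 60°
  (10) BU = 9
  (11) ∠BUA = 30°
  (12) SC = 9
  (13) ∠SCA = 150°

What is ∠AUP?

Step 1: By the law of cosines on triangle UAP: UP² = 6² + 6² − 2·6·6·cos(120°) = 108, so UP = 6·√3.
Step 2: By the inverse law of cosines on triangle AUP: cos(∠AUP) = (6² + (6·√3)² − 6²) / (2·6·6·√3) = 108/124.71 = 0.866, so ∠AUP = 30°.

Therefore, the measure of angle ∠AUP = 30°.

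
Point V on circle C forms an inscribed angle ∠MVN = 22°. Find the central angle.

The inscribed angle theorem states that a central angle is always twice any inscribed angle that subtends the same arc.
Since the inscribed angle is 22°, the central angle = 2 × 22° = 44°.

44°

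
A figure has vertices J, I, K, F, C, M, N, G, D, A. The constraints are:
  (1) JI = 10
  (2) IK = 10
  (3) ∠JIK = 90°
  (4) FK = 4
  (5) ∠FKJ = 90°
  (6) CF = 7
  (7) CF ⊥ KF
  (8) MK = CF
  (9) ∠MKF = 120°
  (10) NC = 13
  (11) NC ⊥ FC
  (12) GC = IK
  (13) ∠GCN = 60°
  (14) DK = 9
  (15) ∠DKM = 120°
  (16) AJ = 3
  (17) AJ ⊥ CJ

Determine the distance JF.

Step 1: By the law of cosines on triangle JIK: JK² = 10² + 10² − 2·10·10·cos(90°) = 200, so JK = 10·√2.
Step 2: By the law of cosines on triangle JKF: JF² = (10·√2)² + 4² − 2·10·√2·4·cos(90°) = 216, so JF = 6·√6.

Therefore, the length of JF = 6·√6.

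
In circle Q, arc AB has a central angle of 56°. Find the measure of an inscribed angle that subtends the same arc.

By the inscribed angle theorem, the inscribed angle is half the central angle.
Inscribed angle = 56° / 2 = 28°

28°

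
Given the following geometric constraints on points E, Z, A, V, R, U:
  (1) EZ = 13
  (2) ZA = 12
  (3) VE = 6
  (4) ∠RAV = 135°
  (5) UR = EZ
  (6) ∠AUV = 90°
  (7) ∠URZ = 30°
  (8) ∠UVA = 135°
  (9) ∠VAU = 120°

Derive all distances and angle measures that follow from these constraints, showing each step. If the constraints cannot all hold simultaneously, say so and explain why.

These constraints are not satisfiable: (6), (8) and (9) are the three interior angles of triangle AUV, which must sum to 180°, but 90° + 135° + 120° = 345°. No planar figure meets all of them, so nothing further can be derived.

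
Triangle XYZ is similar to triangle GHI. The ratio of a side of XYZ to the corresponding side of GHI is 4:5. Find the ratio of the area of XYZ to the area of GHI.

Area ratio = (side ratio)^2 = (4/5)^2 = 16:25.

16:25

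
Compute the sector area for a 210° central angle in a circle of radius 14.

Sector area = π(14²)(7/12) = 343*pi/3

343*pi/3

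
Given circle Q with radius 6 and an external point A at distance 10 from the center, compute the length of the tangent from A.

tangent = √(d² - r²) = √(10² - 6²) = √(100 - 36) = √64 = 8

8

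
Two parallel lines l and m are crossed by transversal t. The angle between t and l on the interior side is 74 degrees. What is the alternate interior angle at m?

Alternate interior angles lie on opposite sides of the transversal, between the parallel lines.
By the alternate interior angle theorem, they are equal: 74 degrees.

74 degrees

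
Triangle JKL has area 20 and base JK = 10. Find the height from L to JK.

height = 2 * 20 / 10 = 4

4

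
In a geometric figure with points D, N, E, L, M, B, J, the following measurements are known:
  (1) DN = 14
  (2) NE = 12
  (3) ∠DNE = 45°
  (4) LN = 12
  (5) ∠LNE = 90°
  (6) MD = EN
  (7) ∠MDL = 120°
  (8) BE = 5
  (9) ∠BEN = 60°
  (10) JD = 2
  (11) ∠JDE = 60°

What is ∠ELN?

Step 1: By the law of cosines on triangle LNE: LE² = 12² + 12² − 2·12·12·cos(90°) = 288, so LE = 12·√2.
Step 2: By the inverse law of cosines on triangle ELN: cos(∠ELN) = ((12·√2)² + 12² − 12²) / (2·12·√2·12) = 288/407.29 = 0.7071, so ∠ELN = 45°.

Therefore, the measure of angle ∠ELN = 45°.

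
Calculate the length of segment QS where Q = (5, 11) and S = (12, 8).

The horizontal distance is |12 - 5| = 7 and the vertical distance is |8 - 11| = 3.
By the Pythagorean theorem, d = sqrt(7^2 + 3^2) = sqrt(58).

sqrt(58)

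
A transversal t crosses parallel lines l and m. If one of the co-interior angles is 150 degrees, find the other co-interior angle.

Co-interior angles (same-side interior) formed by parallel lines and a transversal are supplementary (sum to 180 degrees).
The given angle is 150 degrees.
The co-interior angle = 180 - 150 = 30 degrees.

30 degrees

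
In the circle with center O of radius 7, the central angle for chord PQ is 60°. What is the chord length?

Chord length = 2r sin(θ/2)
= 2 × 7 × sin(60°/2)
= 2 × 7 × sin(30°)
= 7

7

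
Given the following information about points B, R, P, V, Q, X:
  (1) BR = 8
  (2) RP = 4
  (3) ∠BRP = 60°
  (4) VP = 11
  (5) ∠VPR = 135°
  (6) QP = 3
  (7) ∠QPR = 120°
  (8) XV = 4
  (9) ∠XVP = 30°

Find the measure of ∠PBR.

Step 1: By the law of cosines on triangle BRP: BP² = 8² + 4² − 2·8·4·cos(60°) = 48, so BP = 4·√3.
Step 2: By the inverse law of cosines on triangle PBR: cos(∠PBR) = ((4·√3)² + 8² − 4²) / (2·4·√3·8) = 96/110.85 = 0.866, so ∠PBR = 30°.

Therefore, the measure of angle ∠PBR = 30°.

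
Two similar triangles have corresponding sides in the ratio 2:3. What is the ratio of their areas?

Area scales with the square of linear dimensions. If every length is multiplied by 2/3, then the area is multiplied by (2/3)^2 = 4/9.
The area ratio is 4:9.

4:9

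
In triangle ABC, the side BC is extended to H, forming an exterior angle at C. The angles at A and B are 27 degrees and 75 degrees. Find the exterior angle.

Exterior angle = 27 + 75 = 102 degrees (exterior angle theorem).

102 degrees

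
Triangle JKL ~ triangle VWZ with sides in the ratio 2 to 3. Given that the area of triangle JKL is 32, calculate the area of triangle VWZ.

For similar figures, the area ratio equals the square of the side ratio.
Side ratio (JKL to VWZ) = 2:3, so area ratio = 2^2:3^2 = 4:9.
If the area of JKL is 32, then the area of VWZ = 32 * (9/4) = 72.

72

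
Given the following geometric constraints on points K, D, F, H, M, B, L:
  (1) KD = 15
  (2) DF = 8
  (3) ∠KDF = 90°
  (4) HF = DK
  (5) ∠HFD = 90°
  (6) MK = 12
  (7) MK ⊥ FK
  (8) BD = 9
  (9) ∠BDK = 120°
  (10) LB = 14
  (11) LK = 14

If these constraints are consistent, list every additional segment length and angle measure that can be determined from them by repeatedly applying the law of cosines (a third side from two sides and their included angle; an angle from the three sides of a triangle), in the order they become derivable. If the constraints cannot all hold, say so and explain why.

The constraints are consistent. Derivable facts, in order:
After 1 step:
- DH = 17
- KB = 21
- KF = 17
After 2 steps:
- FM ≈ 20.81
- ∠BKD = 21.79°
- ∠BKL = 41.41°
- ∠BLK = 97.18°
- ∠DBK = 38.21°
- ∠DFK = 61.93°
- ∠DHF = 28.07°
- ∠DKF = 28.07°
- ∠FDH = 61.93°
- ∠KBL = 41.41°
After 3 steps:
- ∠FMK = 54.78°
- ∠KFM = 35.22°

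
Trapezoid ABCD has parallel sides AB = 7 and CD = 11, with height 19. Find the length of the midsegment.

The midsegment of a trapezoid = (base1 + base2) / 2
midsegment = (7 + 11) / 2
midsegment = 18 / 2
midsegment = 9

9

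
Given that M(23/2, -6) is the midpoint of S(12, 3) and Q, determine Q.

Using the midpoint formula: M = ((x1 + x2)/2, (y1 + y2)/2)
We know M = (23/2, -6) and S = (12, 3)
For x: 23/2 = (12 + x2)/2, so x2 = 2*23/2 - 12 = 11
For y: -6 = (3 + y2)/2, so y2 = 2*-6 - 3 = -15
Q = (11, -15)

(11, -15)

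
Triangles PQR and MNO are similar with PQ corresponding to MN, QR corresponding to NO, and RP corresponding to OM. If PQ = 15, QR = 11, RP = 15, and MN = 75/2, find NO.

k = 75/2/15 = 5/2. NO = 5/2 * 11 = 55/2.

55/2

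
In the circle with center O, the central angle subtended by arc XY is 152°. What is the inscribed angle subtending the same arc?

By the inscribed angle theorem, the inscribed angle is half the central angle.
Inscribed angle = 152° / 2 = 76°

76°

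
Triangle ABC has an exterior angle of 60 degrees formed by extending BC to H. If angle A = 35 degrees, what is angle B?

angle B = 60 - 35 = 25 degrees (exterior angle theorem).

25 degrees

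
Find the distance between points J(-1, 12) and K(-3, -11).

d = sqrt((-3 - -1)^2 + (-11 - 12)^2)
d = sqrt(-2^2 + -23^2)
d = sqrt(4 + 529)
d = sqrt(533)

sqrt(533)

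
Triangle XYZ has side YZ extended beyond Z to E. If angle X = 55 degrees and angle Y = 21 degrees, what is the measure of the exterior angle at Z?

The interior angle at Z is 180 - 55 - 21 = 104 degrees.
The exterior angle and interior angle at Z are supplementary:
Exterior angle = 180 - 104 = 76 degrees.

76 degrees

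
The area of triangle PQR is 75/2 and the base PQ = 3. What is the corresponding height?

Area = (1/2) * base * height
height = 2 * Area / base
height = 2 * 75/2 / 3
height = 75 / 3
height = 25

25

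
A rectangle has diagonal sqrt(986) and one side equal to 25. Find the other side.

b = sqrt(d^2 - a^2) = sqrt(986 - 625) = sqrt(361) = 19

19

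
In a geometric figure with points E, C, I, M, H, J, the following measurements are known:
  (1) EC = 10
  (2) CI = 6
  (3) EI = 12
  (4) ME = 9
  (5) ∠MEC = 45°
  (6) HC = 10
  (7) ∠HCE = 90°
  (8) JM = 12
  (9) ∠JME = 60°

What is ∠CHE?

Step 1: By the law of cosines on triangle HCE: HE² = 10² + 10² − 2·10·10·cos(90°) = 200, so HE = 10·√2.
Step 2: By the inverse law of cosines on triangle CHE: cos(∠CHE) = (10² + (10·√2)² − 10²) / (2·10·10·√2) = 200/282.84 = 0.7071, so ∠CHE = 45°.

Therefore, the measure of angle ∠CHE = 45°.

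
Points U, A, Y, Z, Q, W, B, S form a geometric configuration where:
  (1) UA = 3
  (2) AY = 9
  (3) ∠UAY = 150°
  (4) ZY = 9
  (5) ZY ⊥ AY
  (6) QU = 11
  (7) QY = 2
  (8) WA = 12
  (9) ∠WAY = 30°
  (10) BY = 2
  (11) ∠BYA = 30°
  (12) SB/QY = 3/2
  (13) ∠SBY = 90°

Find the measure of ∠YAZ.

Step 1: By the law of cosines on triangle AYZ: AZ² = 9² + 9² − 2·9·9·cos(90°) = 162, so AZ = 9·√2.
Step 2: By the inverse law of cosines on triangle YAZ: cos(∠YAZ) = (9² + (9·√2)² − 9²) / (2·9·9·√2) = 162/229.1 = 0.7071, so ∠YAZ = 45°.

Therefore, the measure of angle ∠YAZ = 45°.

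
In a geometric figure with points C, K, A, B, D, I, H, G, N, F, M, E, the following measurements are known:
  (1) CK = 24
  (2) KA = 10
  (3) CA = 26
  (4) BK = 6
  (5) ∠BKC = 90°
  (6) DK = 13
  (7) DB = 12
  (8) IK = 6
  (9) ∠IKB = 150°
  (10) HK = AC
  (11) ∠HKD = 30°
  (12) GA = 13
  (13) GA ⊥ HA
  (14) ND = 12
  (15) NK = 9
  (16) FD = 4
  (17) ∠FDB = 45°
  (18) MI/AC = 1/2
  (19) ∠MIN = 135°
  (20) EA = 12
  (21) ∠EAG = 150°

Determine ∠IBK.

Step 1: By the law of cosines on triangle BKI: BI² = 6² + 6² − 2·6·6·cos(150°) = 134.35, so BI ≈ 11.59.
Step 2: By the inverse law of cosines on triangle IBK: cos(∠IBK) = (11.59² + 6² − 6²) / (2·11.59·6) = 134.35/139.09 = 0.9659, so ∠IBK = 15°.

Therefore, the measure of angle ∠IBK = 15°.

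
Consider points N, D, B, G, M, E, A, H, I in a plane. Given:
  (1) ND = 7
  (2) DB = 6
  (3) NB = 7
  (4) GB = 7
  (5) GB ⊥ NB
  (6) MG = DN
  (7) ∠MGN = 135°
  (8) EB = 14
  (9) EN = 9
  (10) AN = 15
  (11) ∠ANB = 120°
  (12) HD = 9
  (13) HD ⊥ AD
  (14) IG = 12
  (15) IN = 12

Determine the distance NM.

From the given relations: MG = DN = 7.
Step 1: By the law of cosines on triangle GBN: GN² = 7² + 7² − 2·7·7·cos(90°) = 98, so GN = 7·√2.
Step 2: By the law of cosines on triangle NGM: NM² = (7·√2)² + 7² − 2·7·√2·7·cos(135°) = 245, so NM = 7·√5.

Therefore, the length of NM = 7·√5.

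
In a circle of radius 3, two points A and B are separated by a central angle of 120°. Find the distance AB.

Drop a perpendicular from the center to the chord, bisecting both the chord and the central angle.
Each half-chord = r sin(θ/2) = 3 sin(60°).
The full chord = 2 × 3 × sin(60°) = 3*sqrt(3).

3*sqrt(3)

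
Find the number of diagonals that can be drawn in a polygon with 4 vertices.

Each of the 4 vertices connects to 1 non-adjacent vertices via diagonals.
Total connections = 4 × 1 = 4, but each diagonal is counted twice.
Number of diagonals = 4 / 2 = 2.

2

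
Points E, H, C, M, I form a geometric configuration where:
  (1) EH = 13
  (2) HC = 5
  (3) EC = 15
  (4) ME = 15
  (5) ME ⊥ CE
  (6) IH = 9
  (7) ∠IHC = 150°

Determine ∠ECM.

Step 1: By the law of cosines on triangle CEM: CM² = 15² + 15² − 2·15·15·cos(90°) = 450, so CM = 15·√2.
Step 2: By the inverse law of cosines on triangle ECM: cos(∠ECM) = (15² + (15·√2)² − 15²) / (2·15·15·√2) = 450/636.4 = 0.7071, so ∠ECM = 45°.

Therefore, the measure of angle ∠ECM = 45°.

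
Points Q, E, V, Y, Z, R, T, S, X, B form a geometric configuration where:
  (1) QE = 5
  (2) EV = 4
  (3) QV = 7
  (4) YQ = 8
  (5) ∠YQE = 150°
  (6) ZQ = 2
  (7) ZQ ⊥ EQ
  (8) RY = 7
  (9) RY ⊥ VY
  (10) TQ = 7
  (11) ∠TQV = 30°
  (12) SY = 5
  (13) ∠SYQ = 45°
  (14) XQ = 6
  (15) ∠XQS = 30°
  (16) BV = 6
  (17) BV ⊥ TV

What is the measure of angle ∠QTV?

Step 1: By the law of cosines on triangle TQV: TV² = 7² + 7² − 2·7·7·cos(30°) = 13.13, so TV ≈ 3.62.
Step 2: By the inverse law of cosines on triangle QTV: cos(∠QTV) = (7² + 3.62² − 7²) / (2·7·3.62) = 13.13/50.73 = 0.2588, so ∠QTV = 75°.

Therefore, the measure of angle ∠QTV = 75°.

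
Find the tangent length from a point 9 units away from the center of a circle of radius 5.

Let T be the point of tangency. Then OT ⊥ PT (radius ⊥ tangent).
In right triangle OTP: OP² = OT² + PT²
9² = 5² + PT²
PT² = 56, PT = 2*sqrt(14)

2*sqrt(14)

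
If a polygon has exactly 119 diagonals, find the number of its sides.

Using d = n(n - 3)/2, we solve 119 = n(n - 3)/2.
So n(n - 3) = 238.
Testing n = 17: 17 * 14 = 238 = 238. Correct.
The polygon has 17 sides.

17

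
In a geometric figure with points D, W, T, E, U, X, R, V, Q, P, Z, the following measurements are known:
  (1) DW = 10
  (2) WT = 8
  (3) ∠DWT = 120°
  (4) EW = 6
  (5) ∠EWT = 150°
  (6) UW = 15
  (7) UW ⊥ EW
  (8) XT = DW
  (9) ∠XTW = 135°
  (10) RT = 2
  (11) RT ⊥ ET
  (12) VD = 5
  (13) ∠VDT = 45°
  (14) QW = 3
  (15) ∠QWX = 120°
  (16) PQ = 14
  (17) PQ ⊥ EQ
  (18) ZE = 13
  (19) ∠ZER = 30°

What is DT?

Step 1: By the law of cosines on triangle DWT: DT² = 10² + 8² − 2·10·8·cos(120°) = 244, so DT = 2·√61.

Therefore, the length of DT = 2·√61.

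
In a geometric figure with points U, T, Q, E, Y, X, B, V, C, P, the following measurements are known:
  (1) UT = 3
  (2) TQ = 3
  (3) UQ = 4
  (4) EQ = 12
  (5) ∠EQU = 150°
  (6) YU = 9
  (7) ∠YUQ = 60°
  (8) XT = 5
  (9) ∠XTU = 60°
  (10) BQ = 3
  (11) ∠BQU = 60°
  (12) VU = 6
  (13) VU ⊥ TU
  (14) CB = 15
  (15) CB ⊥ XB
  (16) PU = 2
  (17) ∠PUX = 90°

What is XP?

Step 1: By the law of cosines on triangle UTX: UX² = 3² + 5² − 2·3·5·cos(60°) = 19, so UX = √19.
Step 2: By the law of cosines on triangle XUP: XP² = √19² + 2² − 2·√19·2·cos(90°) = 23, so XP = √23.

Therefore, the length of XP = √23.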